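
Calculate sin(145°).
sin(145°) = 0.5736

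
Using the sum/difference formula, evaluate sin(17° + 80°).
sin(17° + 80°) = sin 17° cos 80° + cos 17° sin 80° = 0.9925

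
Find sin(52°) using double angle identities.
sin(52°) = 2 sin 26° cos 26° = 0.788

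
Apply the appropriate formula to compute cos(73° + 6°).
cos(73° + 6°) = cos 73° cos 6° - sin 73° sin 6° = 0.1908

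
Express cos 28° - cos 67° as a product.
cos 28° - cos 67° = -2 sin(47.5°) sin(-19.5°)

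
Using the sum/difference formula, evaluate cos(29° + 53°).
cos(29° + 53°) = cos 29° cos 53° - sin 29° sin 53° = 0.1392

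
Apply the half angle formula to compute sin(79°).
sin(79°) = √((1 - cos 158°)/2) = 0.9816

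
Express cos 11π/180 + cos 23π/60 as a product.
cos 11π/180 + cos 23π/60 = 2 cos(2π/9) cos(-29π/180)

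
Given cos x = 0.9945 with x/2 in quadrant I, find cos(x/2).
cos(x/2) = ±√((1 + cos x)/2); positive since x/2 ∈ QI, so cos(x/2) = 0.9986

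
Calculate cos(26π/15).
cos(26π/15) = 0.6691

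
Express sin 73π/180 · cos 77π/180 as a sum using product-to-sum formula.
sin 73π/180 cos 77π/180 = (1/2)[sin(73π/180+77π/180) + sin(73π/180-77π/180)]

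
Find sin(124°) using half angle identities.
sin(124°) = √((1 - cos 248°)/2) = 0.829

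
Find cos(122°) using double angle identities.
cos(122°) = cos²61° - sin²61° = -0.5299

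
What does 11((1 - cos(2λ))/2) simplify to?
11((1 - cos(2λ))/2) = 11(sin²λ) (using Power reduction)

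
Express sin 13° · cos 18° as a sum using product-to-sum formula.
sin 13° cos 18° = (1/2)[sin(13°+18°) + sin(13°-18°)]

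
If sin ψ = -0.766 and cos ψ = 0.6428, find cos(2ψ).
cos(2ψ) = cos²ψ - sin²ψ = -0.1736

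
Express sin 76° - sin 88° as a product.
sin 76° - sin 88° = 2 cos(82°) sin(-6°)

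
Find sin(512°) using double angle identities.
sin(512°) = 2 sin 256° cos 256° = 0.4695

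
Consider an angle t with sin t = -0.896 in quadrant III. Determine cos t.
cos t = ±√(1 - sin²t) = -0.4441 (negative in QIII)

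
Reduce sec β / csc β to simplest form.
sec β / csc β = tan β (using Reciprocal identities)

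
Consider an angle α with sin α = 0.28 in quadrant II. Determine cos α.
cos α = ±√(1 - sin²α) = -0.96 (negative in QII)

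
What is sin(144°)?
sin(144°) = 0.5878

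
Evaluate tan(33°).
tan(33°) = 0.6494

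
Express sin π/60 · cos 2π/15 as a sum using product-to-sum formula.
sin π/60 cos 2π/15 = (1/2)[sin(π/60+2π/15) + sin(π/60-2π/15)]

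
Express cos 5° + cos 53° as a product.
cos 5° + cos 53° = 2 cos(29°) cos(-24°)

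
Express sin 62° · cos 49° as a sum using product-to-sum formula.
sin 62° cos 49° = (1/2)[sin(62°+49°) + sin(62°-49°)]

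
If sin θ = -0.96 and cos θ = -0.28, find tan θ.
tan θ = sin θ / cos θ = 3.429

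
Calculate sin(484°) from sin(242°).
sin(484°) = 2 sin 242° cos 242° = 0.829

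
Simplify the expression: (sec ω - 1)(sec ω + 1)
(sec ω - 1)(sec ω + 1) = tan²ω (using Diff. of squares)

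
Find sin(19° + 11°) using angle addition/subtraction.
sin(19° + 11°) = sin 19° cos 11° + cos 19° sin 11° = 1/2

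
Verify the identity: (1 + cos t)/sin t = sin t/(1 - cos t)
RHS = sin t(1 + cos t) / ((1 - cos t)(1 + cos t)) = sin t(1 + cos t) / (1 - cos²t) = sin t(1 + cos t) / sin²t = (1 + cos t)/sin t = LHS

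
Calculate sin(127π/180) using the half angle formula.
sin(127π/180) = √((1 - cos 127π/90)/2) = 0.7986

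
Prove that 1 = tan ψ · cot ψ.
RHS = (sin ψ/cos ψ) · (cos ψ/sin ψ) = 1 = LHS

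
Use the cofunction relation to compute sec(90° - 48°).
sec(90° - 48°) = csc(48°) = 1.346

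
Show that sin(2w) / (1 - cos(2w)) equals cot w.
LHS = 2 sin w cos w / (2sin²w) = cos w/sin w = cot w = RHS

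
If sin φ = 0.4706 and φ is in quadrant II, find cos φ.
cos φ = -0.8823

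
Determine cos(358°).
cos(358°) = 0.9994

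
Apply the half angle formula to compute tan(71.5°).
tan(71.5°) = sin 143° / (1 + cos 143°) = 2.989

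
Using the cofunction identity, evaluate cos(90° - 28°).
cos(90° - 28°) = sin(28°) = 0.4695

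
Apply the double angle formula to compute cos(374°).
cos(374°) = cos²187° - sin²187° = 0.9703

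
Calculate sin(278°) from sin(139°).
sin(278°) = 2 sin 139° cos 139° = -0.9903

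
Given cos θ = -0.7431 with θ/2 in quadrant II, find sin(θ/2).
sin(θ/2) = ±√((1 - cos θ)/2); positive since θ/2 ∈ QII, so sin(θ/2) = 0.9336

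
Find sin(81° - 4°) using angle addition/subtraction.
sin(81° - 4°) = sin 81° cos 4° - cos 81° sin 4° = 0.9744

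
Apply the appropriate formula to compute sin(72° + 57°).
sin(72° + 57°) = sin 72° cos 57° + cos 72° sin 57° = 0.7771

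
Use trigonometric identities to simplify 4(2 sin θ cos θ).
4(2 sin θ cos θ) = 4(sin(2θ)) (using Double angle)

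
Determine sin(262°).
sin(262°) = -0.9903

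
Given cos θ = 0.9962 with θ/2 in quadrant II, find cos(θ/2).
cos(θ/2) = ±√((1 + cos θ)/2); negative since θ/2 ∈ QII, so cos(θ/2) = -0.999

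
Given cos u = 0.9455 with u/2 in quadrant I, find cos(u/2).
cos(u/2) = ±√((1 + cos u)/2); positive since u/2 ∈ QI, so cos(u/2) = 0.9863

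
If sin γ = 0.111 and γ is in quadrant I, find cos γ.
cos γ = 0.9938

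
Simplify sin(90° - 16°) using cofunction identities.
sin(90° - 16°) = cos(16°)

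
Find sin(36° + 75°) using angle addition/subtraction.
sin(36° + 75°) = sin 36° cos 75° + cos 36° sin 75° = 0.9336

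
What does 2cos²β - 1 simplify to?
2cos²β - 1 = cos(2β) (using Double angle)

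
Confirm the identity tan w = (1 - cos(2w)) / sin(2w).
RHS = 2sin²w / (2 sin w cos w) = sin w/cos w = tan w = LHS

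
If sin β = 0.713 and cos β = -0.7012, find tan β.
tan β = sin β / cos β = -1.017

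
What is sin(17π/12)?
sin(17π/12) = -(√6+√2)/4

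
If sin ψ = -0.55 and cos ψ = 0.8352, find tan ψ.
tan ψ = sin ψ / cos ψ = -0.6585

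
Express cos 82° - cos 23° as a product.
cos 82° - cos 23° = -2 sin(52.5°) sin(29.5°)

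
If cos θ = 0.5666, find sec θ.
sec θ = 1/cos θ = 1.765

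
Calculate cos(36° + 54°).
cos(36° + 54°) = cos 36° cos 54° - sin 36° sin 54° = 0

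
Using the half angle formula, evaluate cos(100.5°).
cos(100.5°) = -√((1 + cos 201°)/2) = -0.1822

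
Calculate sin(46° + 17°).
sin(46° + 17°) = sin 46° cos 17° + cos 46° sin 17° = 0.891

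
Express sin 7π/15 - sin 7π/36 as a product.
sin 7π/15 - sin 7π/36 = 2 cos(119π/360) sin(49π/360)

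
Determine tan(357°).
tan(357°) = -0.05241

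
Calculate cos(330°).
cos(330°) = √3/2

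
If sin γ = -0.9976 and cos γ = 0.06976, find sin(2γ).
sin(2γ) = 2 sin γ cos γ = -0.1392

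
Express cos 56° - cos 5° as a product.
cos 56° - cos 5° = -2 sin(30.5°) sin(25.5°)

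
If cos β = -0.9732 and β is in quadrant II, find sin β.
sin β = 0.23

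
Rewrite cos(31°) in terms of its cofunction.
cos(31°) = sin(90° - 31°) = sin(59°)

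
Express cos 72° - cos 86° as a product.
cos 72° - cos 86° = -2 sin(79°) sin(-7°)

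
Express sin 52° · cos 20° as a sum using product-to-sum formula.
sin 52° cos 20° = (1/2)[sin(52°+20°) + sin(52°-20°)]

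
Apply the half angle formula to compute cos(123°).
cos(123°) = -√((1 + cos 246°)/2) = -0.5446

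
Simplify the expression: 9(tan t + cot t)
9(tan t + cot t) = 9(sec t csc t) (using Quotient identities)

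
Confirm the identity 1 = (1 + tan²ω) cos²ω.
RHS = sec²ω · cos²ω = (1/cos²ω) · cos²ω = 1 = LHS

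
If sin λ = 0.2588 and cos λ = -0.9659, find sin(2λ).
sin(2λ) = 2 sin λ cos λ = -0.4999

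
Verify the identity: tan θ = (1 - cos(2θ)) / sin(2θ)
RHS = 2sin²θ / (2 sin θ cos θ) = sin θ/cos θ = tan θ = LHS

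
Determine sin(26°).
sin(26°) = 0.4384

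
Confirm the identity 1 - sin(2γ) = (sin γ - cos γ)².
RHS = sin²γ - 2 sin γ cos γ + cos²γ = (sin²γ + cos²γ) - 2 sin γ cos γ = 1 - sin(2γ) = LHS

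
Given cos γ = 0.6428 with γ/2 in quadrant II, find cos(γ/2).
cos(γ/2) = ±√((1 + cos γ)/2); negative since γ/2 ∈ QII, so cos(γ/2) = -0.9063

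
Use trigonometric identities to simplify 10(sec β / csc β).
10(sec β / csc β) = 10(tan β) (using Reciprocal identities)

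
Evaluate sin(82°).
sin(82°) = 0.9903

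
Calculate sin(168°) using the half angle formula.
sin(168°) = √((1 - cos 336°)/2) = 0.2079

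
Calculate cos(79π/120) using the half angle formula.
cos(79π/120) = -√((1 + cos 79π/60)/2) = -0.4772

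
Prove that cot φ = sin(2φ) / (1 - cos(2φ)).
RHS = 2 sin φ cos φ / (2sin²φ) = cos φ/sin φ = cot φ = LHS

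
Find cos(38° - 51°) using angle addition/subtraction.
cos(38° - 51°) = cos 38° cos 51° + sin 38° sin 51° = 0.9744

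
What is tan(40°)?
tan(40°) = 0.8391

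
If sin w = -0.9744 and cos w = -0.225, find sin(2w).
sin(2w) = 2 sin w cos w = 0.4385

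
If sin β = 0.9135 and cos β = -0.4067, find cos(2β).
cos(2β) = cos²β - sin²β = -0.6691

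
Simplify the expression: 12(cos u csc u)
12(cos u csc u) = 12(cot u) (using Reciprocal + quotient)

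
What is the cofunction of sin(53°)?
sin(53°) = cos(90° - 53°) = cos(37°)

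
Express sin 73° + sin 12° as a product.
sin 73° + sin 12° = 2 sin(42.5°) cos(30.5°)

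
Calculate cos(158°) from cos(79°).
cos(158°) = cos²79° - sin²79° = -0.9272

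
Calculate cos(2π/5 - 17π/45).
cos(2π/5 - 17π/45) = cos 2π/5 cos 17π/45 + sin 2π/5 sin 17π/45 = 0.9976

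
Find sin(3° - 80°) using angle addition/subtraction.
sin(3° - 80°) = sin 3° cos 80° - cos 3° sin 80° = -0.9744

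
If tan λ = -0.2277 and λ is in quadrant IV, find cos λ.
cos λ = 0.975 (using tan²λ + 1 = sec²λ)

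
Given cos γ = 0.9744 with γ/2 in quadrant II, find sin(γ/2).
sin(γ/2) = ±√((1 - cos γ)/2); positive since γ/2 ∈ QII, so sin(γ/2) = 0.1131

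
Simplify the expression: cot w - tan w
cot w - tan w = 2 cot(2w) (using Double angle)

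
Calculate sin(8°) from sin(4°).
sin(8°) = 2 sin 4° cos 4° = 0.1392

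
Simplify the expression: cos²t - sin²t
cos²t - sin²t = cos(2t) (using Double angle)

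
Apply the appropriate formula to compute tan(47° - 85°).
tan(47° - 85°) = (tan 47° - tan 85°)/(1 + tan 47° tan 85°) = -0.7813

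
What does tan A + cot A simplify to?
tan A + cot A = sec A csc A (using Quotient identities)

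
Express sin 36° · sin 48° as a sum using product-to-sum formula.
sin 36° sin 48° = (1/2)[cos(36°-48°) - cos(36°+48°)]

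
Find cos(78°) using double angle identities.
cos(78°) = 2cos²39° - 1 = 0.2079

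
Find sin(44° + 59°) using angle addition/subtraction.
sin(44° + 59°) = sin 44° cos 59° + cos 44° sin 59° = 0.9744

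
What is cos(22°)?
cos(22°) = 0.9272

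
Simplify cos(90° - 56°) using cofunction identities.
cos(90° - 56°) = sin(56°)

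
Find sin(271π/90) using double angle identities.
sin(271π/90) = 2 sin 271π/180 cos 271π/180 = -0.0349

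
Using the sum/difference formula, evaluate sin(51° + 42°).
sin(51° + 42°) = sin 51° cos 42° + cos 51° sin 42° = 0.9986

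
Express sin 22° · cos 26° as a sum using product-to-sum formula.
sin 22° cos 26° = (1/2)[sin(22°+26°) + sin(22°-26°)]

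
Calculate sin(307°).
sin(307°) = -0.7986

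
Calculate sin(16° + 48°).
sin(16° + 48°) = sin 16° cos 48° + cos 16° sin 48° = 0.8988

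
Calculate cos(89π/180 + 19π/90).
cos(89π/180 + 19π/90) = cos 89π/180 cos 19π/90 - sin 89π/180 sin 19π/90 = -0.6018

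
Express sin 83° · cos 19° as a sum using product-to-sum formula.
sin 83° cos 19° = (1/2)[sin(83°+19°) + sin(83°-19°)]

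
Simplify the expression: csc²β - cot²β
csc²β - cot²β = 1 (using Pythagorean identity)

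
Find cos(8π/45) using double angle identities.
cos(8π/45) = cos²4π/45 - sin²4π/45 = 0.848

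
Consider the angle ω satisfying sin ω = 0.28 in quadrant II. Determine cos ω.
cos ω = ±√(1 - sin²ω) = -0.96 (negative in QII)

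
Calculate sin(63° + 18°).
sin(63° + 18°) = sin 63° cos 18° + cos 63° sin 18° = 0.9877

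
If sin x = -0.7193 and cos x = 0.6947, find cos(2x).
cos(2x) = cos²x - sin²x = -0.03478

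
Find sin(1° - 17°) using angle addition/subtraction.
sin(1° - 17°) = sin 1° cos 17° - cos 1° sin 17° = -0.2756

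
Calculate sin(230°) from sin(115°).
sin(230°) = 2 sin 115° cos 115° = -0.766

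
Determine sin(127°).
sin(127°) = 0.7986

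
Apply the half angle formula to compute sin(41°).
sin(41°) = √((1 - cos 82°)/2) = 0.6561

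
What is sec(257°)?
sec(257°) = -4.445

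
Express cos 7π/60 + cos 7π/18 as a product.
cos 7π/60 + cos 7π/18 = 2 cos(91π/360) cos(-49π/360)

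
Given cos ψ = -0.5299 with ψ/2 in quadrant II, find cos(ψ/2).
cos(ψ/2) = ±√((1 + cos ψ)/2); negative since ψ/2 ∈ QII, so cos(ψ/2) = -0.4848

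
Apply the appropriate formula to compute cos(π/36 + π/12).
cos(π/36 + π/12) = cos π/36 cos π/12 - sin π/36 sin π/12 = 0.9397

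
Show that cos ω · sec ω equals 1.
LHS = cos ω · (1/cos ω) = 1 = RHS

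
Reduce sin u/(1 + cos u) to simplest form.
sin u/(1 + cos u) = tan(u/2) (using Half angle)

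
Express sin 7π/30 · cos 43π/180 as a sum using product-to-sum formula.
sin 7π/30 cos 43π/180 = (1/2)[sin(7π/30+43π/180) + sin(7π/30-43π/180)]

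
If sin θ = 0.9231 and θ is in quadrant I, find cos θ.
cos θ = 0.3846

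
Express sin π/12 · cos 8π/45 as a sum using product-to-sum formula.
sin π/12 cos 8π/45 = (1/2)[sin(π/12+8π/45) + sin(π/12-8π/45)]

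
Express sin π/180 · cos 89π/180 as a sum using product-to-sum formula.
sin π/180 cos 89π/180 = (1/2)[sin(π/180+89π/180) + sin(π/180-89π/180)]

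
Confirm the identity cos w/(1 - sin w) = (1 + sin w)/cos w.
RHS = (1 + sin w)(1 - sin w) / (cos w(1 - sin w)) = (1 - sin²w) / (cos w(1 - sin w)) = cos²w / (cos w(1 - sin w)) = cos w/(1 - sin w) = LHS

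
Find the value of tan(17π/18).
tan(17π/18) = -0.1763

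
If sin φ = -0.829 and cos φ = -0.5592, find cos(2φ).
cos(2φ) = cos²φ - sin²φ = -0.3745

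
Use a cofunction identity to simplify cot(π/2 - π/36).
cot(π/2 - π/36) = tan(π/36)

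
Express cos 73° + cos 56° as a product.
cos 73° + cos 56° = 2 cos(64.5°) cos(8.5°)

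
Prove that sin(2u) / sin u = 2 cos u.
LHS = 2 sin u cos u / sin u = 2 cos u = RHS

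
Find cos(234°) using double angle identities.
cos(234°) = cos²117° - sin²117° = -0.5878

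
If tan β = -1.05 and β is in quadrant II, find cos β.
cos β = -0.6897 (using tan²β + 1 = sec²β)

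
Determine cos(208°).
cos(208°) = -0.8829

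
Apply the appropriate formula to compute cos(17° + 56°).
cos(17° + 56°) = cos 17° cos 56° - sin 17° sin 56° = 0.2924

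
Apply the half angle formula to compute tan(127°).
tan(127°) = sin 254° / (1 + cos 254°) = -1.327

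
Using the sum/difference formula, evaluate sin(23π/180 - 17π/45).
sin(23π/180 - 17π/45) = sin 23π/180 cos 17π/45 - cos 23π/180 sin 17π/45 = -√2/2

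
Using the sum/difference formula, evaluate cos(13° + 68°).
cos(13° + 68°) = cos 13° cos 68° - sin 13° sin 68° = 0.1564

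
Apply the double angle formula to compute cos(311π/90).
cos(311π/90) = cos²311π/180 - sin²311π/180 = -0.1392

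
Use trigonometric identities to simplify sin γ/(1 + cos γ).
sin γ/(1 + cos γ) = tan(γ/2) (using Half angle)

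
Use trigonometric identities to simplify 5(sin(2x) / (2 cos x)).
5(sin(2x) / (2 cos x)) = 5(sin x) (using Double angle)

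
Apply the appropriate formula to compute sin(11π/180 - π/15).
sin(11π/180 - π/15) = sin 11π/180 cos π/15 - cos 11π/180 sin π/15 = -0.01745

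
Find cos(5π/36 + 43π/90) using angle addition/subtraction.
cos(5π/36 + 43π/90) = cos 5π/36 cos 43π/90 - sin 5π/36 sin 43π/90 = -0.3584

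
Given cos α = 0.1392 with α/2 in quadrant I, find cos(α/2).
cos(α/2) = ±√((1 + cos α)/2); positive since α/2 ∈ QI, so cos(α/2) = 0.7547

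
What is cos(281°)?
cos(281°) = 0.1908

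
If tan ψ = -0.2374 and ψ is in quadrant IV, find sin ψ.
sin ψ = -0.231 (using tan²ψ + 1 = sec²ψ)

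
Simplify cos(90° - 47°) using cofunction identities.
cos(90° - 47°) = sin(47°)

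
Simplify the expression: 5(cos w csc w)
5(cos w csc w) = 5(cot w) (using Reciprocal + quotient)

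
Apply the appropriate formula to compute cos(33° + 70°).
cos(33° + 70°) = cos 33° cos 70° - sin 33° sin 70° = -0.225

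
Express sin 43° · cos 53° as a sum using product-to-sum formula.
sin 43° cos 53° = (1/2)[sin(43°+53°) + sin(43°-53°)]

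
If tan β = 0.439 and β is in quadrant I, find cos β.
cos β = 0.9157 (using tan²β + 1 = sec²β)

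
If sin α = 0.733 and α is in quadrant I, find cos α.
cos α = 0.6802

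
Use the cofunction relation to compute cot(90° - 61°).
cot(90° - 61°) = tan(61°) = 1.804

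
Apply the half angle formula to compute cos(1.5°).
cos(1.5°) = √((1 + cos 3°)/2) = 0.9997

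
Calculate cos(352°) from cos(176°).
cos(352°) = 1 - 2sin²176° = 0.9903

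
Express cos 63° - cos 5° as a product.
cos 63° - cos 5° = -2 sin(34°) sin(29°)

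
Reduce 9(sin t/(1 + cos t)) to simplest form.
9(sin t/(1 + cos t)) = 9(tan(t/2)) (using Half angle)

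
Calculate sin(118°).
sin(118°) = 0.8829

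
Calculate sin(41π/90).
sin(41π/90) = 0.9903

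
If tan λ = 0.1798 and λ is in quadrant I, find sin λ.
sin λ = 0.177 (using tan²λ + 1 = sec²λ)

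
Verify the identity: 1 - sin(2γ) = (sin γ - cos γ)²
RHS = sin²γ - 2 sin γ cos γ + cos²γ = (sin²γ + cos²γ) - 2 sin γ cos γ = 1 - sin(2γ) = LHS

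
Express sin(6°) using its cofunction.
sin(6°) = cos(90° - 6°) = cos(84°)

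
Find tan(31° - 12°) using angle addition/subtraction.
tan(31° - 12°) = (tan 31° - tan 12°)/(1 + tan 31° tan 12°) = 0.3443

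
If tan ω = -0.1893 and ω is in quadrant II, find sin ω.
sin ω = 0.186 (using tan²ω + 1 = sec²ω)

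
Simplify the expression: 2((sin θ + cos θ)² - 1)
2((sin θ + cos θ)² - 1) = 2(sin(2θ)) (using Pythagorean + double angle)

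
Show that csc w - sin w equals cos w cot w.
LHS = 1/sin w - sin w = (1 - sin²w)/sin w = cos²w/sin w = cos w · (cos w/sin w) = cos w cot w = RHS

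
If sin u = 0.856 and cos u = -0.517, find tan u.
tan u = sin u / cos u = -1.656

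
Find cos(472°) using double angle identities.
cos(472°) = cos²236° - sin²236° = -0.3746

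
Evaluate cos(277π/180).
cos(277π/180) = 0.1219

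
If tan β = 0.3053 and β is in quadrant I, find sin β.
sin β = 0.292 (using tan²β + 1 = sec²β)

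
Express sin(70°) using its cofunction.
sin(70°) = cos(90° - 70°) = cos(20°)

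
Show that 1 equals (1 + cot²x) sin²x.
RHS = csc²x · sin²x = (1/sin²x) · sin²x = 1 = LHS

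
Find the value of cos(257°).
cos(257°) = -0.225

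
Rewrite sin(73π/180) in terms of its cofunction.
sin(73π/180) = cos(π/2 - 73π/180) = cos(17π/180)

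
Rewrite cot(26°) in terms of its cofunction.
cot(26°) = tan(90° - 26°) = tan(64°)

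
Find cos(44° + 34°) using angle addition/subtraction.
cos(44° + 34°) = cos 44° cos 34° - sin 44° sin 34° = 0.2079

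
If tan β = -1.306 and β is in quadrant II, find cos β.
cos β = -0.6079 (using tan²β + 1 = sec²β)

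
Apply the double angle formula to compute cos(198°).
cos(198°) = cos²99° - sin²99° = -0.9511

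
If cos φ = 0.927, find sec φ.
sec φ = 1/cos φ = 1.079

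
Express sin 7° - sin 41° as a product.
sin 7° - sin 41° = 2 cos(24°) sin(-17°)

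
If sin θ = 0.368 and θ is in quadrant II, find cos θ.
cos θ = -0.9298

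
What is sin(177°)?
sin(177°) = 0.05234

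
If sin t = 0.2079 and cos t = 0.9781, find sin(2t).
sin(2t) = 2 sin t cos t = 0.4067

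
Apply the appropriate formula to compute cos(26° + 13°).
cos(26° + 13°) = cos 26° cos 13° - sin 26° sin 13° = 0.7771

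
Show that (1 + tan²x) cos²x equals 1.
LHS = sec²x · cos²x = (1/cos²x) · cos²x = 1 = RHS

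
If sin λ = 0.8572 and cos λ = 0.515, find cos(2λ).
cos(2λ) = cos²λ - sin²λ = -0.4696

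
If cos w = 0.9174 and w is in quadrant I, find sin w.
sin w = 0.398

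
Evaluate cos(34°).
cos(34°) = 0.829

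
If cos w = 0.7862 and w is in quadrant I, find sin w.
sin w = 0.618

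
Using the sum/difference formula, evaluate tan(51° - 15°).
tan(51° - 15°) = (tan 51° - tan 15°)/(1 + tan 51° tan 15°) = 0.7265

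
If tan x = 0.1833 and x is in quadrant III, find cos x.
cos x = -0.9836 (using tan²x + 1 = sec²x)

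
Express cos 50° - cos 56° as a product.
cos 50° - cos 56° = -2 sin(53°) sin(-3°)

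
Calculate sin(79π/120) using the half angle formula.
sin(79π/120) = √((1 - cos 79π/60)/2) = 0.8788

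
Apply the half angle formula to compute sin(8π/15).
sin(8π/15) = √((1 - cos 16π/15)/2) = 0.9945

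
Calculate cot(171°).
cot(171°) = -6.314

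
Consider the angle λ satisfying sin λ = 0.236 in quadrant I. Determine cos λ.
cos λ = √(1 - sin²λ) = 0.9718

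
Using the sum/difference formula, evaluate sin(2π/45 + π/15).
sin(2π/45 + π/15) = sin 2π/45 cos π/15 + cos 2π/45 sin π/15 = 0.342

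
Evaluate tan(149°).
tan(149°) = -0.6009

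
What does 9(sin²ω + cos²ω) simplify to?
9(sin²ω + cos²ω) = 9 (using Pythagorean identity)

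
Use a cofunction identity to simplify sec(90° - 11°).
sec(90° - 11°) = csc(11°)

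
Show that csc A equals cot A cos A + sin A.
RHS = cos²A/sin A + sin A = (cos²A + sin²A)/sin A = 1/sin A = csc A = LHS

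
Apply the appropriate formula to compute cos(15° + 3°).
cos(15° + 3°) = cos 15° cos 3° - sin 15° sin 3° = 0.9511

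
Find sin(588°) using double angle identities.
sin(588°) = 2 sin 294° cos 294° = -0.7431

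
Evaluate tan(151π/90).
tan(151π/90) = -1.6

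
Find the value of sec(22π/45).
sec(22π/45) = 28.65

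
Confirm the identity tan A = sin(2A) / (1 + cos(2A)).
RHS = 2 sin A cos A / (2cos²A) = sin A/cos A = tan A = LHS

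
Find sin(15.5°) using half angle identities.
sin(15.5°) = √((1 - cos 31°)/2) = 0.2672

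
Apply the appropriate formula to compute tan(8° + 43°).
tan(8° + 43°) = (tan 8° + tan 43°)/(1 - tan 8° tan 43°) = 1.235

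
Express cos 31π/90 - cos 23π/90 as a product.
cos 31π/90 - cos 23π/90 = -2 sin(3π/10) sin(2π/45)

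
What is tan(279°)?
tan(279°) = -6.314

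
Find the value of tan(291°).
tan(291°) = -2.605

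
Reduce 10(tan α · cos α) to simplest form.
10(tan α · cos α) = 10(sin α) (using Quotient identity)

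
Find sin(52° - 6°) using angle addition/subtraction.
sin(52° - 6°) = sin 52° cos 6° - cos 52° sin 6° = 0.7193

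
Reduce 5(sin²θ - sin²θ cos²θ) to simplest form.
5(sin²θ - sin²θ cos²θ) = 5(sin⁴θ) (using Factoring)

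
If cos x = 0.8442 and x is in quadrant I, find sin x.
sin x = 0.536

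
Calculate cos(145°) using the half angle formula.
cos(145°) = -√((1 + cos 290°)/2) = -0.8192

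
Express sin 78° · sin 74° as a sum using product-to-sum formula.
sin 78° sin 74° = (1/2)[cos(78°-74°) - cos(78°+74°)]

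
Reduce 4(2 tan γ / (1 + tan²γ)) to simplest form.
4(2 tan γ / (1 + tan²γ)) = 4(sin(2γ)) (using Double angle)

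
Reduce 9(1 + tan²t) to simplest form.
9(1 + tan²t) = 9(sec²t) (using Pythagorean identity)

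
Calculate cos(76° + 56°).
cos(76° + 56°) = cos 76° cos 56° - sin 76° sin 56° = -0.6691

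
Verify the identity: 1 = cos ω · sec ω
RHS = cos ω · (1/cos ω) = 1 = LHS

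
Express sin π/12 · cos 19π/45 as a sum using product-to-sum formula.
sin π/12 cos 19π/45 = (1/2)[sin(π/12+19π/45) + sin(π/12-19π/45)]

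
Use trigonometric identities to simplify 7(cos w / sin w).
7(cos w / sin w) = 7(cot w) (using Quotient identity)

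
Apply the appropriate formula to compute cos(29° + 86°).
cos(29° + 86°) = cos 29° cos 86° - sin 29° sin 86° = -0.4226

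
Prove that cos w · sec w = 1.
LHS = cos w · (1/cos w) = 1 = RHS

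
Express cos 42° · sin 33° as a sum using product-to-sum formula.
cos 42° sin 33° = (1/2)[sin(42°+33°) - sin(42°-33°)]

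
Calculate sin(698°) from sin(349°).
sin(698°) = 2 sin 349° cos 349° = -0.3746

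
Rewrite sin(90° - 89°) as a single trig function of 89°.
sin(90° - 89°) = cos(89°)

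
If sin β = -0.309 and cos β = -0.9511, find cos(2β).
cos(2β) = cos²β - sin²β = 0.8091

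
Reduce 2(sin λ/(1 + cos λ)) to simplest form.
2(sin λ/(1 + cos λ)) = 2(tan(λ/2)) (using Half angle)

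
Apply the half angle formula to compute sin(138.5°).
sin(138.5°) = √((1 - cos 277°)/2) = 0.6626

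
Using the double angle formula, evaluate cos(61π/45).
cos(61π/45) = cos²61π/90 - sin²61π/90 = -0.4384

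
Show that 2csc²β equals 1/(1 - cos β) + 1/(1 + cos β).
RHS = [(1 + cos β) + (1 - cos β)] / [(1 - cos β)(1 + cos β)] = 2/(1 - cos²β) = 2/sin²β = 2csc²β = LHS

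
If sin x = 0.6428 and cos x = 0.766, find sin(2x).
sin(2x) = 2 sin x cos x = 0.9848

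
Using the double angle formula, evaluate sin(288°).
sin(288°) = 2 sin 144° cos 144° = -0.9511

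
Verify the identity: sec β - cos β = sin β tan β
LHS = 1/cos β - cos β = (1 - cos²β)/cos β = sin²β/cos β = sin β · (sin β/cos β) = sin β tan β = RHS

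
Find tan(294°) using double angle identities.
tan(294°) = 2 tan 147° / (1 - tan²147°) = -2.246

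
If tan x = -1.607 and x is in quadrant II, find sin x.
sin x = 0.849 (using tan²x + 1 = sec²x)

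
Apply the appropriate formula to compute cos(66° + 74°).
cos(66° + 74°) = cos 66° cos 74° - sin 66° sin 74° = -0.766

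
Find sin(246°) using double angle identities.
sin(246°) = 2 sin 123° cos 123° = -0.9135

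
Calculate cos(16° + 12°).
cos(16° + 12°) = cos 16° cos 12° - sin 16° sin 12° = 0.8829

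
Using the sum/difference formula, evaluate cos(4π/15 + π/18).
cos(4π/15 + π/18) = cos 4π/15 cos π/18 - sin 4π/15 sin π/18 = 0.5299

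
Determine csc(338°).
csc(338°) = -2.669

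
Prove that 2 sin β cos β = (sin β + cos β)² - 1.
RHS = sin²β + 2 sin β cos β + cos²β - 1 = (sin²β + cos²β) + 2 sin β cos β - 1 = 1 + 2 sin β cos β - 1 = 2 sin β cos β = LHS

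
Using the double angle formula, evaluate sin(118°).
sin(118°) = 2 sin 59° cos 59° = 0.8829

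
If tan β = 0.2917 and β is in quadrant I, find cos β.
cos β = 0.96 (using tan²β + 1 = sec²β)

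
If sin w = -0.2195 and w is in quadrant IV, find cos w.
cos w = 0.9756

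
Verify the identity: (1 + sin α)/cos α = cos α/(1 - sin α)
LHS = (1 + sin α)(1 - sin α) / (cos α(1 - sin α)) = (1 - sin²α) / (cos α(1 - sin α)) = cos²α / (cos α(1 - sin α)) = cos α/(1 - sin α) = RHS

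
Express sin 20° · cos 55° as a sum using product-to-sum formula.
sin 20° cos 55° = (1/2)[sin(20°+55°) + sin(20°-55°)]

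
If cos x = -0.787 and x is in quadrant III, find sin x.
sin x = -0.617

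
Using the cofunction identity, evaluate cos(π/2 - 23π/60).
cos(π/2 - 23π/60) = sin(23π/60) = 0.9336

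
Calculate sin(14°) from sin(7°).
sin(14°) = 2 sin 7° cos 7° = 0.2419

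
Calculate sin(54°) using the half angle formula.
sin(54°) = √((1 - cos 108°)/2) = 0.809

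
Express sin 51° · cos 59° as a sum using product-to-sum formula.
sin 51° cos 59° = (1/2)[sin(51°+59°) + sin(51°-59°)]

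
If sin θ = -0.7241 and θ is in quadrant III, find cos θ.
cos θ = -0.6897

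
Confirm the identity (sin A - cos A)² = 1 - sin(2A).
LHS = sin²A - 2 sin A cos A + cos²A = (sin²A + cos²A) - 2 sin A cos A = 1 - sin(2A) = RHS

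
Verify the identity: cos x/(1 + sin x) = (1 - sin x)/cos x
RHS = (1 - sin x)(1 + sin x) / (cos x(1 + sin x)) = (1 - sin²x) / (cos x(1 + sin x)) = cos²x / (cos x(1 + sin x)) = cos x/(1 + sin x) = LHS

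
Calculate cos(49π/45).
cos(49π/45) = -0.9613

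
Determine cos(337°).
cos(337°) = 0.9205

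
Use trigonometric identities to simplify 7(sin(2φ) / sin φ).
7(sin(2φ) / sin φ) = 7(2 cos φ) (using Double angle)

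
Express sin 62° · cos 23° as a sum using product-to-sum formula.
sin 62° cos 23° = (1/2)[sin(62°+23°) + sin(62°-23°)]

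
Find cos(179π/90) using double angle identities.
cos(179π/90) = cos²179π/180 - sin²179π/180 = 0.9994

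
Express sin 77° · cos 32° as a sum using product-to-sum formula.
sin 77° cos 32° = (1/2)[sin(77°+32°) + sin(77°-32°)]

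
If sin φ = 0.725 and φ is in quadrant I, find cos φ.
cos φ = 0.6887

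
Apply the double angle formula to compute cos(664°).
cos(664°) = cos²332° - sin²332° = 0.5592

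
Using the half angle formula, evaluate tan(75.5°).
tan(75.5°) = sin 151° / (1 + cos 151°) = 3.867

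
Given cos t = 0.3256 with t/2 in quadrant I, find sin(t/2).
sin(t/2) = ±√((1 - cos t)/2); positive since t/2 ∈ QI, so sin(t/2) = 0.5807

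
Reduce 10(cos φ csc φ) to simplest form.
10(cos φ csc φ) = 10(cot φ) (using Reciprocal + quotient)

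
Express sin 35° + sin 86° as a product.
sin 35° + sin 86° = 2 sin(60.5°) cos(-25.5°)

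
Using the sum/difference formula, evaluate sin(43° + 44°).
sin(43° + 44°) = sin 43° cos 44° + cos 43° sin 44° = 0.9986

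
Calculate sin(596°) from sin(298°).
sin(596°) = 2 sin 298° cos 298° = -0.829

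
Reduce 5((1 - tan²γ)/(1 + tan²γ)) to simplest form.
5((1 - tan²γ)/(1 + tan²γ)) = 5(cos(2γ)) (using Double angle)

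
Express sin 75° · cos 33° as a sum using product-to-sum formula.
sin 75° cos 33° = (1/2)[sin(75°+33°) + sin(75°-33°)]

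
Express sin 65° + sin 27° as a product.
sin 65° + sin 27° = 2 sin(46°) cos(19°)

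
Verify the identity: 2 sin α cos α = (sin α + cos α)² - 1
RHS = sin²α + 2 sin α cos α + cos²α - 1 = (sin²α + cos²α) + 2 sin α cos α - 1 = 1 + 2 sin α cos α - 1 = 2 sin α cos α = LHS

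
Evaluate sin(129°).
sin(129°) = 0.7771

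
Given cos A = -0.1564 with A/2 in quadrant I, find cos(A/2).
cos(A/2) = ±√((1 + cos A)/2); positive since A/2 ∈ QI, so cos(A/2) = 0.6495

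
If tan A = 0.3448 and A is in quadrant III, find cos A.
cos A = -0.9454 (using tan²A + 1 = sec²A)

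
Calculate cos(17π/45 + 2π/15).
cos(17π/45 + 2π/15) = cos 17π/45 cos 2π/15 - sin 17π/45 sin 2π/15 = -0.0349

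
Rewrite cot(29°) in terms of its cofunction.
cot(29°) = tan(90° - 29°) = tan(61°)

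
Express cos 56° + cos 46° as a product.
cos 56° + cos 46° = 2 cos(51°) cos(5°)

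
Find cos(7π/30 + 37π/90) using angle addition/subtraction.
cos(7π/30 + 37π/90) = cos 7π/30 cos 37π/90 - sin 7π/30 sin 37π/90 = -0.4384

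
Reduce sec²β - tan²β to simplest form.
sec²β - tan²β = 1 (using Pythagorean identity)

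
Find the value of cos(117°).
cos(117°) = -0.454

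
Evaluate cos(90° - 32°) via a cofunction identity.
cos(90° - 32°) = sin(32°) = 0.5299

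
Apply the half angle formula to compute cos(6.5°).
cos(6.5°) = √((1 + cos 13°)/2) = 0.9936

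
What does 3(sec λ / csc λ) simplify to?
3(sec λ / csc λ) = 3(tan λ) (using Reciprocal identities)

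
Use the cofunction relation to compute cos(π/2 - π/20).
cos(π/2 - π/20) = sin(π/20) = 0.1564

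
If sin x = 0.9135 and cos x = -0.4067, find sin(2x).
sin(2x) = 2 sin x cos x = -0.743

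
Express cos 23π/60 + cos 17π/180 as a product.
cos 23π/60 + cos 17π/180 = 2 cos(43π/180) cos(13π/90)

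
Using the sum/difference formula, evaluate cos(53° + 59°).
cos(53° + 59°) = cos 53° cos 59° - sin 53° sin 59° = -0.3746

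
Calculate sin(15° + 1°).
sin(15° + 1°) = sin 15° cos 1° + cos 15° sin 1° = 0.2756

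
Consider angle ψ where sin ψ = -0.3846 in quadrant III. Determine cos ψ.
cos ψ = ±√(1 - sin²ψ) = -0.9231 (negative in QIII)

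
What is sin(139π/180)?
sin(139π/180) = 0.6561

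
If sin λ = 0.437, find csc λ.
csc λ = 1/sin λ = 2.288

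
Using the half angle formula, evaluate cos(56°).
cos(56°) = √((1 + cos 112°)/2) = 0.5592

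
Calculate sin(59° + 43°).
sin(59° + 43°) = sin 59° cos 43° + cos 59° sin 43° = 0.9781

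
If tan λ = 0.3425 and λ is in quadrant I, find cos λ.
cos λ = 0.946 (using tan²λ + 1 = sec²λ)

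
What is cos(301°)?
cos(301°) = 0.515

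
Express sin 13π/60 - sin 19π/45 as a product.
sin 13π/60 - sin 19π/45 = 2 cos(23π/72) sin(-37π/360)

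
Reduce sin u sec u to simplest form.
sin u sec u = tan u (using Reciprocal + quotient)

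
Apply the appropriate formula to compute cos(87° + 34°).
cos(87° + 34°) = cos 87° cos 34° - sin 87° sin 34° = -0.515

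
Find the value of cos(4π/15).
cos(4π/15) = 0.6691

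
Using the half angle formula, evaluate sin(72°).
sin(72°) = √((1 - cos 144°)/2) = 0.9511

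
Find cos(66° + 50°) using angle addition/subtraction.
cos(66° + 50°) = cos 66° cos 50° - sin 66° sin 50° = -0.4384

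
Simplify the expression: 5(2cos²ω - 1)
5(2cos²ω - 1) = 5(cos(2ω)) (using Double angle)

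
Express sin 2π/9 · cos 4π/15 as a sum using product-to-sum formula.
sin 2π/9 cos 4π/15 = (1/2)[sin(2π/9+4π/15) + sin(2π/9-4π/15)]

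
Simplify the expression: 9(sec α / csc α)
9(sec α / csc α) = 9(tan α) (using Reciprocal identities)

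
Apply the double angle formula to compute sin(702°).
sin(702°) = 2 sin 351° cos 351° = -0.309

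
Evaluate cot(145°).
cot(145°) = -1.428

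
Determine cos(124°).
cos(124°) = -0.5592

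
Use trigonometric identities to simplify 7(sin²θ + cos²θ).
7(sin²θ + cos²θ) = 7 (using Pythagorean identity)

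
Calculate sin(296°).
sin(296°) = -0.8988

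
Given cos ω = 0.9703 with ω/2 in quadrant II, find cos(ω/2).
cos(ω/2) = ±√((1 + cos ω)/2); negative since ω/2 ∈ QII, so cos(ω/2) = -0.9925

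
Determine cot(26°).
cot(26°) = 2.05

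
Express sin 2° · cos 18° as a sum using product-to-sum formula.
sin 2° cos 18° = (1/2)[sin(2°+18°) + sin(2°-18°)]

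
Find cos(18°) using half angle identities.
cos(18°) = √((1 + cos 36°)/2) = 0.9511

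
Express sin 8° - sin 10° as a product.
sin 8° - sin 10° = 2 cos(9°) sin(-1°)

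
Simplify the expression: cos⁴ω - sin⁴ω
cos⁴ω - sin⁴ω = cos(2ω) (using Factoring + double angle)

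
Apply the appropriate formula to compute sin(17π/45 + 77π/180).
sin(17π/45 + 77π/180) = sin 17π/45 cos 77π/180 + cos 17π/45 sin 77π/180 = 0.5736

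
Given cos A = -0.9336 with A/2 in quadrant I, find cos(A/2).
cos(A/2) = ±√((1 + cos A)/2); positive since A/2 ∈ QI, so cos(A/2) = 0.1822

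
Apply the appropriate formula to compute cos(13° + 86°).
cos(13° + 86°) = cos 13° cos 86° - sin 13° sin 86° = -0.1564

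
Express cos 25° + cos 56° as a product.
cos 25° + cos 56° = 2 cos(40.5°) cos(-15.5°)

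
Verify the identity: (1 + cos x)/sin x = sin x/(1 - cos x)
RHS = sin x(1 + cos x) / ((1 - cos x)(1 + cos x)) = sin x(1 + cos x) / (1 - cos²x) = sin x(1 + cos x) / sin²x = (1 + cos x)/sin x = LHS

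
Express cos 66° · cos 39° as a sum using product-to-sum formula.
cos 66° cos 39° = (1/2)[cos(66°-39°) + cos(66°+39°)]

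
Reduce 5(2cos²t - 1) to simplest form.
5(2cos²t - 1) = 5(cos(2t)) (using Double angle)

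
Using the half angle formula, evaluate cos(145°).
cos(145°) = -√((1 + cos 290°)/2) = -0.8192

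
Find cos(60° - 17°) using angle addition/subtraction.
cos(60° - 17°) = cos 60° cos 17° + sin 60° sin 17° = 0.7314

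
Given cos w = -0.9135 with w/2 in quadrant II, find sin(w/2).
sin(w/2) = ±√((1 - cos w)/2); positive since w/2 ∈ QII, so sin(w/2) = 0.9781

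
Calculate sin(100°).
sin(100°) = 0.9848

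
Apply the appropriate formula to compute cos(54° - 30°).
cos(54° - 30°) = cos 54° cos 30° + sin 54° sin 30° = 0.9135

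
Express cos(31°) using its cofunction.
cos(31°) = sin(90° - 31°) = sin(59°)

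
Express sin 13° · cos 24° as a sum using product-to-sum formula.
sin 13° cos 24° = (1/2)[sin(13°+24°) + sin(13°-24°)]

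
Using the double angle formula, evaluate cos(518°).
cos(518°) = cos²259° - sin²259° = -0.9272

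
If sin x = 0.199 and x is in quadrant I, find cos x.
cos x = 0.98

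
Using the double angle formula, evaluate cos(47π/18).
cos(47π/18) = cos²47π/36 - sin²47π/36 = -0.342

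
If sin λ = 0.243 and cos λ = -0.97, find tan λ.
tan λ = sin λ / cos λ = -0.2505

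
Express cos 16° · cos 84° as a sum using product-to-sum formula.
cos 16° cos 84° = (1/2)[cos(16°-84°) + cos(16°+84°)]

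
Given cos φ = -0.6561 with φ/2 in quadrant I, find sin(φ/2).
sin(φ/2) = ±√((1 - cos φ)/2); positive since φ/2 ∈ QI, so sin(φ/2) = 0.91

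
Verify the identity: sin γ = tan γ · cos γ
RHS = (sin γ/cos γ) · cos γ = sin γ = LHS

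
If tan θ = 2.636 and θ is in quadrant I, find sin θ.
sin θ = 0.935 (using tan²θ + 1 = sec²θ)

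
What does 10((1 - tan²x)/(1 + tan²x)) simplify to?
10((1 - tan²x)/(1 + tan²x)) = 10(cos(2x)) (using Double angle)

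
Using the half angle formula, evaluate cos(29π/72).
cos(29π/72) = √((1 + cos 29π/36)/2) = 0.3007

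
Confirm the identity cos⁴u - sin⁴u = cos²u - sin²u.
LHS = (cos²u - sin²u)(cos²u + sin²u) = (cos²u - sin²u) · 1 = cos²u - sin²u = RHS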